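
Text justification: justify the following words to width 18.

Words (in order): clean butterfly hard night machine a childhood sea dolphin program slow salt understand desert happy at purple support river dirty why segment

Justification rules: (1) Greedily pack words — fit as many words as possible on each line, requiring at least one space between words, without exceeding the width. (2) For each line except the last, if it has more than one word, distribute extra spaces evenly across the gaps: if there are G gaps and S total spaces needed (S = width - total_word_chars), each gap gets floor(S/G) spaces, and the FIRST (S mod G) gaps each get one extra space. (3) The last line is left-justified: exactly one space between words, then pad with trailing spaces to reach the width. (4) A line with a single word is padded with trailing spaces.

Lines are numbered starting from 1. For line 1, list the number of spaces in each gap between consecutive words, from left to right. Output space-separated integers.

Line 1: ['clean', 'butterfly'] (min_width=15, slack=3)
Line 2: ['hard', 'night', 'machine'] (min_width=18, slack=0)
Line 3: ['a', 'childhood', 'sea'] (min_width=15, slack=3)
Line 4: ['dolphin', 'program'] (min_width=15, slack=3)
Line 5: ['slow', 'salt'] (min_width=9, slack=9)
Line 6: ['understand', 'desert'] (min_width=17, slack=1)
Line 7: ['happy', 'at', 'purple'] (min_width=15, slack=3)
Line 8: ['support', 'river'] (min_width=13, slack=5)
Line 9: ['dirty', 'why', 'segment'] (min_width=17, slack=1)

Answer: 4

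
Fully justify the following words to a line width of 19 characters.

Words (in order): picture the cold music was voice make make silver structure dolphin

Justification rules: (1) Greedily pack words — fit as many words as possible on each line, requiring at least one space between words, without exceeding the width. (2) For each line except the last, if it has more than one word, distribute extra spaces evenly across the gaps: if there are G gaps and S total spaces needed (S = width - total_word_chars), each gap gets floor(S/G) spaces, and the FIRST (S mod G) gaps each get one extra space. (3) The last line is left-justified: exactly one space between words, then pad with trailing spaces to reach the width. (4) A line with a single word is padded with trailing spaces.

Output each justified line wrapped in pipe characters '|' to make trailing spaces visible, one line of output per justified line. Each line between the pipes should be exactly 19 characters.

Answer: |picture   the  cold|
|music   was   voice|
|make   make  silver|
|structure dolphin  |

Derivation:
Line 1: ['picture', 'the', 'cold'] (min_width=16, slack=3)
Line 2: ['music', 'was', 'voice'] (min_width=15, slack=4)
Line 3: ['make', 'make', 'silver'] (min_width=16, slack=3)
Line 4: ['structure', 'dolphin'] (min_width=17, slack=2)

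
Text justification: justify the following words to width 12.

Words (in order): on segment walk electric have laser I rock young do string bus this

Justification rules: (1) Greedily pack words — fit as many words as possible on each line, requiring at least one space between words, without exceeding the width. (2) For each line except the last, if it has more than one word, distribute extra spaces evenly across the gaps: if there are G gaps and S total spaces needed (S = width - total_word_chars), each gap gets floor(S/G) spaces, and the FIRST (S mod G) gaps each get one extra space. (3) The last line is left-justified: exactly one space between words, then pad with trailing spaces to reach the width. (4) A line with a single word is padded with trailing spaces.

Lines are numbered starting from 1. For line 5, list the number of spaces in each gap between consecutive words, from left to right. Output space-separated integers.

Answer: 3

Derivation:
Line 1: ['on', 'segment'] (min_width=10, slack=2)
Line 2: ['walk'] (min_width=4, slack=8)
Line 3: ['electric'] (min_width=8, slack=4)
Line 4: ['have', 'laser', 'I'] (min_width=12, slack=0)
Line 5: ['rock', 'young'] (min_width=10, slack=2)
Line 6: ['do', 'string'] (min_width=9, slack=3)
Line 7: ['bus', 'this'] (min_width=8, slack=4)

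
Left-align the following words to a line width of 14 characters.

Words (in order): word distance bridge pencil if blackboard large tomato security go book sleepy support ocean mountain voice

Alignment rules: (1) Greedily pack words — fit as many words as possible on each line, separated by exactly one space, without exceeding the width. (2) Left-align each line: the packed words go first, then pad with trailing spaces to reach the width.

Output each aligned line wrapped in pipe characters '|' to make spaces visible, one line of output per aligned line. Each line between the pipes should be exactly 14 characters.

Line 1: ['word', 'distance'] (min_width=13, slack=1)
Line 2: ['bridge', 'pencil'] (min_width=13, slack=1)
Line 3: ['if', 'blackboard'] (min_width=13, slack=1)
Line 4: ['large', 'tomato'] (min_width=12, slack=2)
Line 5: ['security', 'go'] (min_width=11, slack=3)
Line 6: ['book', 'sleepy'] (min_width=11, slack=3)
Line 7: ['support', 'ocean'] (min_width=13, slack=1)
Line 8: ['mountain', 'voice'] (min_width=14, slack=0)

Answer: |word distance |
|bridge pencil |
|if blackboard |
|large tomato  |
|security go   |
|book sleepy   |
|support ocean |
|mountain voice|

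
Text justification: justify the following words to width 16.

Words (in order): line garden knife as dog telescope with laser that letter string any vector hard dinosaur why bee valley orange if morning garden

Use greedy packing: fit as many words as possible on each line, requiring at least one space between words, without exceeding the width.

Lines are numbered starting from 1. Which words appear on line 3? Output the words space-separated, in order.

Line 1: ['line', 'garden'] (min_width=11, slack=5)
Line 2: ['knife', 'as', 'dog'] (min_width=12, slack=4)
Line 3: ['telescope', 'with'] (min_width=14, slack=2)
Line 4: ['laser', 'that'] (min_width=10, slack=6)
Line 5: ['letter', 'string'] (min_width=13, slack=3)
Line 6: ['any', 'vector', 'hard'] (min_width=15, slack=1)
Line 7: ['dinosaur', 'why', 'bee'] (min_width=16, slack=0)
Line 8: ['valley', 'orange', 'if'] (min_width=16, slack=0)
Line 9: ['morning', 'garden'] (min_width=14, slack=2)

Answer: telescope with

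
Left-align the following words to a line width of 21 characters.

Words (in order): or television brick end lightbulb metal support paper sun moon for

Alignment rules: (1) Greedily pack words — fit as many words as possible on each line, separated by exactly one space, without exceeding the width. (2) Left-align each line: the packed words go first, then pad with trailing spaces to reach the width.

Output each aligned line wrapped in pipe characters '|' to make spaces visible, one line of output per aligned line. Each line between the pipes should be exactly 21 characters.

Line 1: ['or', 'television', 'brick'] (min_width=19, slack=2)
Line 2: ['end', 'lightbulb', 'metal'] (min_width=19, slack=2)
Line 3: ['support', 'paper', 'sun'] (min_width=17, slack=4)
Line 4: ['moon', 'for'] (min_width=8, slack=13)

Answer: |or television brick  |
|end lightbulb metal  |
|support paper sun    |
|moon for             |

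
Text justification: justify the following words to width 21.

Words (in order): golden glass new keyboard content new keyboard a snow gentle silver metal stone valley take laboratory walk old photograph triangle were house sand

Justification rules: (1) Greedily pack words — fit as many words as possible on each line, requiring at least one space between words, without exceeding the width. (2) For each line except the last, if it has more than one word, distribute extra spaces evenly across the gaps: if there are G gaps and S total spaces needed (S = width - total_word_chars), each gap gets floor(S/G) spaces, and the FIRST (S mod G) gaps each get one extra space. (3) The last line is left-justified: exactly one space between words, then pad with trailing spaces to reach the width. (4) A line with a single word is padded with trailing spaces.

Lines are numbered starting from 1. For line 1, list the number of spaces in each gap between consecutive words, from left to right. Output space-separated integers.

Line 1: ['golden', 'glass', 'new'] (min_width=16, slack=5)
Line 2: ['keyboard', 'content', 'new'] (min_width=20, slack=1)
Line 3: ['keyboard', 'a', 'snow'] (min_width=15, slack=6)
Line 4: ['gentle', 'silver', 'metal'] (min_width=19, slack=2)
Line 5: ['stone', 'valley', 'take'] (min_width=17, slack=4)
Line 6: ['laboratory', 'walk', 'old'] (min_width=19, slack=2)
Line 7: ['photograph', 'triangle'] (min_width=19, slack=2)
Line 8: ['were', 'house', 'sand'] (min_width=15, slack=6)

Answer: 4 3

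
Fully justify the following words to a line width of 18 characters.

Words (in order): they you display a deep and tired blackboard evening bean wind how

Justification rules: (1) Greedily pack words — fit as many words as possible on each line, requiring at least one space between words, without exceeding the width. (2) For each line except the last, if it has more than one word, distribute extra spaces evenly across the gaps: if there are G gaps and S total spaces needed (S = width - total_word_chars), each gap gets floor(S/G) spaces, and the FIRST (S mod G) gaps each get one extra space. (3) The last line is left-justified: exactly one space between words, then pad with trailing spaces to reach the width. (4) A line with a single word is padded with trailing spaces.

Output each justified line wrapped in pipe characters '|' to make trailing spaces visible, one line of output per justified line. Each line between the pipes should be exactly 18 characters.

Line 1: ['they', 'you', 'display', 'a'] (min_width=18, slack=0)
Line 2: ['deep', 'and', 'tired'] (min_width=14, slack=4)
Line 3: ['blackboard', 'evening'] (min_width=18, slack=0)
Line 4: ['bean', 'wind', 'how'] (min_width=13, slack=5)

Answer: |they you display a|
|deep   and   tired|
|blackboard evening|
|bean wind how     |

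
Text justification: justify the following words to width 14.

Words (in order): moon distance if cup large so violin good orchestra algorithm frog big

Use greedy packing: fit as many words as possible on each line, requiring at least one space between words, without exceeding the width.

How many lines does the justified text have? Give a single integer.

Answer: 6

Derivation:
Line 1: ['moon', 'distance'] (min_width=13, slack=1)
Line 2: ['if', 'cup', 'large'] (min_width=12, slack=2)
Line 3: ['so', 'violin', 'good'] (min_width=14, slack=0)
Line 4: ['orchestra'] (min_width=9, slack=5)
Line 5: ['algorithm', 'frog'] (min_width=14, slack=0)
Line 6: ['big'] (min_width=3, slack=11)
Total lines: 6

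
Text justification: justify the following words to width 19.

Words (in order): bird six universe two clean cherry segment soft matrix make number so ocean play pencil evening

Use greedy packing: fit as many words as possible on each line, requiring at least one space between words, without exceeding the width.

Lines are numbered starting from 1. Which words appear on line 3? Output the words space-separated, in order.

Answer: segment soft matrix

Derivation:
Line 1: ['bird', 'six', 'universe'] (min_width=17, slack=2)
Line 2: ['two', 'clean', 'cherry'] (min_width=16, slack=3)
Line 3: ['segment', 'soft', 'matrix'] (min_width=19, slack=0)
Line 4: ['make', 'number', 'so'] (min_width=14, slack=5)
Line 5: ['ocean', 'play', 'pencil'] (min_width=17, slack=2)
Line 6: ['evening'] (min_width=7, slack=12)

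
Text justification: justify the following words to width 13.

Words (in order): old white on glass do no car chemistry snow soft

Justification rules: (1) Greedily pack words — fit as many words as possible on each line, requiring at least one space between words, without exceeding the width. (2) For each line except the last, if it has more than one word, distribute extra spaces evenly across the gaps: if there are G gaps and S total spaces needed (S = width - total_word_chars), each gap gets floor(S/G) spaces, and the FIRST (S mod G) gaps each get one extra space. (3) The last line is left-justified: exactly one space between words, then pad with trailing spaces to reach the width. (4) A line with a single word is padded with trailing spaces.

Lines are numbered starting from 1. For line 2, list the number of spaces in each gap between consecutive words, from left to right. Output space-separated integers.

Line 1: ['old', 'white', 'on'] (min_width=12, slack=1)
Line 2: ['glass', 'do', 'no'] (min_width=11, slack=2)
Line 3: ['car', 'chemistry'] (min_width=13, slack=0)
Line 4: ['snow', 'soft'] (min_width=9, slack=4)

Answer: 2 2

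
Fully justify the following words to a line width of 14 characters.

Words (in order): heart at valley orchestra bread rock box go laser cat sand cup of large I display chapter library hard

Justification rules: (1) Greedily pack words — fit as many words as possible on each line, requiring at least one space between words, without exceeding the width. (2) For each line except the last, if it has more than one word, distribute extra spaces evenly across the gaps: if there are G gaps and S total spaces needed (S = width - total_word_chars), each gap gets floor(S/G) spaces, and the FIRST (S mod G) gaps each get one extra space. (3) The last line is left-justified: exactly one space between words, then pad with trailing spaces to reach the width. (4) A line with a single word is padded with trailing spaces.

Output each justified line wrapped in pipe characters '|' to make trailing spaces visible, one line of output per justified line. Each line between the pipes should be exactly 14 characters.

Answer: |heart       at|
|valley        |
|orchestra     |
|bread rock box|
|go  laser  cat|
|sand   cup  of|
|large        I|
|display       |
|chapter       |
|library hard  |

Derivation:
Line 1: ['heart', 'at'] (min_width=8, slack=6)
Line 2: ['valley'] (min_width=6, slack=8)
Line 3: ['orchestra'] (min_width=9, slack=5)
Line 4: ['bread', 'rock', 'box'] (min_width=14, slack=0)
Line 5: ['go', 'laser', 'cat'] (min_width=12, slack=2)
Line 6: ['sand', 'cup', 'of'] (min_width=11, slack=3)
Line 7: ['large', 'I'] (min_width=7, slack=7)
Line 8: ['display'] (min_width=7, slack=7)
Line 9: ['chapter'] (min_width=7, slack=7)
Line 10: ['library', 'hard'] (min_width=12, slack=2)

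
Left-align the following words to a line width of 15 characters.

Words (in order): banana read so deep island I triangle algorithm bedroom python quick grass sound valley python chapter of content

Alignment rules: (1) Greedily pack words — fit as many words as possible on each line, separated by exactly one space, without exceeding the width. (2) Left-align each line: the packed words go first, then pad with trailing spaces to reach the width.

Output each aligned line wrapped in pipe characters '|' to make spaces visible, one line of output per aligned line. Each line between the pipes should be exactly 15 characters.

Answer: |banana read so |
|deep island I  |
|triangle       |
|algorithm      |
|bedroom python |
|quick grass    |
|sound valley   |
|python chapter |
|of content     |

Derivation:
Line 1: ['banana', 'read', 'so'] (min_width=14, slack=1)
Line 2: ['deep', 'island', 'I'] (min_width=13, slack=2)
Line 3: ['triangle'] (min_width=8, slack=7)
Line 4: ['algorithm'] (min_width=9, slack=6)
Line 5: ['bedroom', 'python'] (min_width=14, slack=1)
Line 6: ['quick', 'grass'] (min_width=11, slack=4)
Line 7: ['sound', 'valley'] (min_width=12, slack=3)
Line 8: ['python', 'chapter'] (min_width=14, slack=1)
Line 9: ['of', 'content'] (min_width=10, slack=5)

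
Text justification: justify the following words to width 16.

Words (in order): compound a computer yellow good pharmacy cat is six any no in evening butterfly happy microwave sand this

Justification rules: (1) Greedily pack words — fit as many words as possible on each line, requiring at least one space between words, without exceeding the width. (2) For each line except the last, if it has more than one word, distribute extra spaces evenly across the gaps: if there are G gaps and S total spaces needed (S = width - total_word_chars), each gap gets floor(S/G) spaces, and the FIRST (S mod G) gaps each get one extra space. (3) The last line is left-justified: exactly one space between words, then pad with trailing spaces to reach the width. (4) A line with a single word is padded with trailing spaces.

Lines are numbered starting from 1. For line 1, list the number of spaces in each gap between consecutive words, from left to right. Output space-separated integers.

Line 1: ['compound', 'a'] (min_width=10, slack=6)
Line 2: ['computer', 'yellow'] (min_width=15, slack=1)
Line 3: ['good', 'pharmacy'] (min_width=13, slack=3)
Line 4: ['cat', 'is', 'six', 'any'] (min_width=14, slack=2)
Line 5: ['no', 'in', 'evening'] (min_width=13, slack=3)
Line 6: ['butterfly', 'happy'] (min_width=15, slack=1)
Line 7: ['microwave', 'sand'] (min_width=14, slack=2)
Line 8: ['this'] (min_width=4, slack=12)

Answer: 7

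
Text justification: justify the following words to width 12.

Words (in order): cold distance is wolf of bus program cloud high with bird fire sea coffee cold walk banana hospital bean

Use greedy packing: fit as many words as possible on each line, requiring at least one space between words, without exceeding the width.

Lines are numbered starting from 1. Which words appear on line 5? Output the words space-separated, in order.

Answer: cloud high

Derivation:
Line 1: ['cold'] (min_width=4, slack=8)
Line 2: ['distance', 'is'] (min_width=11, slack=1)
Line 3: ['wolf', 'of', 'bus'] (min_width=11, slack=1)
Line 4: ['program'] (min_width=7, slack=5)
Line 5: ['cloud', 'high'] (min_width=10, slack=2)
Line 6: ['with', 'bird'] (min_width=9, slack=3)
Line 7: ['fire', 'sea'] (min_width=8, slack=4)
Line 8: ['coffee', 'cold'] (min_width=11, slack=1)
Line 9: ['walk', 'banana'] (min_width=11, slack=1)
Line 10: ['hospital'] (min_width=8, slack=4)
Line 11: ['bean'] (min_width=4, slack=8)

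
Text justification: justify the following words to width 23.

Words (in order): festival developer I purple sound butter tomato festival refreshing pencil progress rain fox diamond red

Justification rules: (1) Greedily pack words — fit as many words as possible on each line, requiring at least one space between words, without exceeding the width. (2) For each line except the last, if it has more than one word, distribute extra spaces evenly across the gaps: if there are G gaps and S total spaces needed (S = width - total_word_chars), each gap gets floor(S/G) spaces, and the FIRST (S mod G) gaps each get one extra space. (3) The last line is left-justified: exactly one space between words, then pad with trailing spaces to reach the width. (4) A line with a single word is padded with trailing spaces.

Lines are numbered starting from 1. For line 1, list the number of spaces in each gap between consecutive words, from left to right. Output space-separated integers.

Line 1: ['festival', 'developer', 'I'] (min_width=20, slack=3)
Line 2: ['purple', 'sound', 'butter'] (min_width=19, slack=4)
Line 3: ['tomato', 'festival'] (min_width=15, slack=8)
Line 4: ['refreshing', 'pencil'] (min_width=17, slack=6)
Line 5: ['progress', 'rain', 'fox'] (min_width=17, slack=6)
Line 6: ['diamond', 'red'] (min_width=11, slack=12)

Answer: 3 2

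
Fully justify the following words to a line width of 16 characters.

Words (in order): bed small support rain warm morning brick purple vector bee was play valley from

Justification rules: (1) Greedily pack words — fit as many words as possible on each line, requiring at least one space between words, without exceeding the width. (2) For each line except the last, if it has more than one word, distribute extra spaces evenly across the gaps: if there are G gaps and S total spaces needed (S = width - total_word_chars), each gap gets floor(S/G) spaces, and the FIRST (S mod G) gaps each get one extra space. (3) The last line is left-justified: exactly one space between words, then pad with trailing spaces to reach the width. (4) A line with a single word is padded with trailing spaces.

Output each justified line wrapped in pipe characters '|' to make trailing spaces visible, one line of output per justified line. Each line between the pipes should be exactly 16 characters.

Answer: |bed        small|
|support     rain|
|warm     morning|
|brick     purple|
|vector  bee  was|
|play valley from|

Derivation:
Line 1: ['bed', 'small'] (min_width=9, slack=7)
Line 2: ['support', 'rain'] (min_width=12, slack=4)
Line 3: ['warm', 'morning'] (min_width=12, slack=4)
Line 4: ['brick', 'purple'] (min_width=12, slack=4)
Line 5: ['vector', 'bee', 'was'] (min_width=14, slack=2)
Line 6: ['play', 'valley', 'from'] (min_width=16, slack=0)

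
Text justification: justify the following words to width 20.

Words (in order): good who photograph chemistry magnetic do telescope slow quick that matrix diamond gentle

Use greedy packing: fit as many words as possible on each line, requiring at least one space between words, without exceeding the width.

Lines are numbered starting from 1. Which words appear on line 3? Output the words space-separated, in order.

Answer: do telescope slow

Derivation:
Line 1: ['good', 'who', 'photograph'] (min_width=19, slack=1)
Line 2: ['chemistry', 'magnetic'] (min_width=18, slack=2)
Line 3: ['do', 'telescope', 'slow'] (min_width=17, slack=3)
Line 4: ['quick', 'that', 'matrix'] (min_width=17, slack=3)
Line 5: ['diamond', 'gentle'] (min_width=14, slack=6)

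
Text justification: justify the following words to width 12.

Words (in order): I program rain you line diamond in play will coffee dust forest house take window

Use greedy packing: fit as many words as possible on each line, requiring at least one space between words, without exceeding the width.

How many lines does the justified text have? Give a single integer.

Line 1: ['I', 'program'] (min_width=9, slack=3)
Line 2: ['rain', 'you'] (min_width=8, slack=4)
Line 3: ['line', 'diamond'] (min_width=12, slack=0)
Line 4: ['in', 'play', 'will'] (min_width=12, slack=0)
Line 5: ['coffee', 'dust'] (min_width=11, slack=1)
Line 6: ['forest', 'house'] (min_width=12, slack=0)
Line 7: ['take', 'window'] (min_width=11, slack=1)
Total lines: 7

Answer: 7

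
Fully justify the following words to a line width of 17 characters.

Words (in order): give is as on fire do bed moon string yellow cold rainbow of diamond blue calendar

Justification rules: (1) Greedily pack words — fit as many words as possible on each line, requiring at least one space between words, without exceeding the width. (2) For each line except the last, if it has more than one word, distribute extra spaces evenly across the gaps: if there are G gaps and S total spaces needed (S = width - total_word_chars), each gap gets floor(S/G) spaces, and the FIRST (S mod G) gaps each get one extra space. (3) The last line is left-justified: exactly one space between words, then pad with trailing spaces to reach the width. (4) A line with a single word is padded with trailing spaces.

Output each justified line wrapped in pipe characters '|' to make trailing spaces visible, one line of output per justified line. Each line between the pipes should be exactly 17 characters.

Answer: |give   is  as  on|
|fire  do bed moon|
|string     yellow|
|cold  rainbow  of|
|diamond      blue|
|calendar         |

Derivation:
Line 1: ['give', 'is', 'as', 'on'] (min_width=13, slack=4)
Line 2: ['fire', 'do', 'bed', 'moon'] (min_width=16, slack=1)
Line 3: ['string', 'yellow'] (min_width=13, slack=4)
Line 4: ['cold', 'rainbow', 'of'] (min_width=15, slack=2)
Line 5: ['diamond', 'blue'] (min_width=12, slack=5)
Line 6: ['calendar'] (min_width=8, slack=9)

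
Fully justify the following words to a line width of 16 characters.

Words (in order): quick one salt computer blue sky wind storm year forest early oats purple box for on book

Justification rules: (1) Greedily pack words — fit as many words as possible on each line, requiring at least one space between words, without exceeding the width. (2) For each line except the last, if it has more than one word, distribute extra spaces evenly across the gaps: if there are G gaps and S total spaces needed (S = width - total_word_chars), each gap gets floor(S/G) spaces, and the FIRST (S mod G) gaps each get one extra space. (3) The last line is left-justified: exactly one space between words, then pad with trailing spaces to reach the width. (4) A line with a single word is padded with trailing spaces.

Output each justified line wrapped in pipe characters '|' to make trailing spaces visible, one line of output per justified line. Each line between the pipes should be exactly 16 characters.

Answer: |quick  one  salt|
|computer    blue|
|sky  wind  storm|
|year      forest|
|early       oats|
|purple  box  for|
|on book         |

Derivation:
Line 1: ['quick', 'one', 'salt'] (min_width=14, slack=2)
Line 2: ['computer', 'blue'] (min_width=13, slack=3)
Line 3: ['sky', 'wind', 'storm'] (min_width=14, slack=2)
Line 4: ['year', 'forest'] (min_width=11, slack=5)
Line 5: ['early', 'oats'] (min_width=10, slack=6)
Line 6: ['purple', 'box', 'for'] (min_width=14, slack=2)
Line 7: ['on', 'book'] (min_width=7, slack=9)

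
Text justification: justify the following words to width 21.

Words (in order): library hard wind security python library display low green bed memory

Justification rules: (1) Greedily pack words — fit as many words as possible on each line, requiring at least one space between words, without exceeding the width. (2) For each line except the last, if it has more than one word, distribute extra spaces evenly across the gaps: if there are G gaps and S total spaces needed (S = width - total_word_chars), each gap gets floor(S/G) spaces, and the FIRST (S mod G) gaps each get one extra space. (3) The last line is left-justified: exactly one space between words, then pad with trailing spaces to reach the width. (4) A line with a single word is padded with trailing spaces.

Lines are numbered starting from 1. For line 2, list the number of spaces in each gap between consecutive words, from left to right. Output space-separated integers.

Line 1: ['library', 'hard', 'wind'] (min_width=17, slack=4)
Line 2: ['security', 'python'] (min_width=15, slack=6)
Line 3: ['library', 'display', 'low'] (min_width=19, slack=2)
Line 4: ['green', 'bed', 'memory'] (min_width=16, slack=5)

Answer: 7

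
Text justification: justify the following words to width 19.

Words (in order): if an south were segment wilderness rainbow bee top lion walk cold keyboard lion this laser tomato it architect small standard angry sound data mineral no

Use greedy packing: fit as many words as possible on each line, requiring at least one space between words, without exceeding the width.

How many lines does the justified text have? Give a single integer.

Line 1: ['if', 'an', 'south', 'were'] (min_width=16, slack=3)
Line 2: ['segment', 'wilderness'] (min_width=18, slack=1)
Line 3: ['rainbow', 'bee', 'top'] (min_width=15, slack=4)
Line 4: ['lion', 'walk', 'cold'] (min_width=14, slack=5)
Line 5: ['keyboard', 'lion', 'this'] (min_width=18, slack=1)
Line 6: ['laser', 'tomato', 'it'] (min_width=15, slack=4)
Line 7: ['architect', 'small'] (min_width=15, slack=4)
Line 8: ['standard', 'angry'] (min_width=14, slack=5)
Line 9: ['sound', 'data', 'mineral'] (min_width=18, slack=1)
Line 10: ['no'] (min_width=2, slack=17)
Total lines: 10

Answer: 10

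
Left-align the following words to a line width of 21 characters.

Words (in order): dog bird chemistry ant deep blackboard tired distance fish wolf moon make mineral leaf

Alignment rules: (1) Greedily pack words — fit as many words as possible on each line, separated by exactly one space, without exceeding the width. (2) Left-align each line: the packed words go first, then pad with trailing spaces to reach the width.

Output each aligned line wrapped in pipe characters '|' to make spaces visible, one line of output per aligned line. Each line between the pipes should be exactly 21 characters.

Line 1: ['dog', 'bird', 'chemistry'] (min_width=18, slack=3)
Line 2: ['ant', 'deep', 'blackboard'] (min_width=19, slack=2)
Line 3: ['tired', 'distance', 'fish'] (min_width=19, slack=2)
Line 4: ['wolf', 'moon', 'make'] (min_width=14, slack=7)
Line 5: ['mineral', 'leaf'] (min_width=12, slack=9)

Answer: |dog bird chemistry   |
|ant deep blackboard  |
|tired distance fish  |
|wolf moon make       |
|mineral leaf         |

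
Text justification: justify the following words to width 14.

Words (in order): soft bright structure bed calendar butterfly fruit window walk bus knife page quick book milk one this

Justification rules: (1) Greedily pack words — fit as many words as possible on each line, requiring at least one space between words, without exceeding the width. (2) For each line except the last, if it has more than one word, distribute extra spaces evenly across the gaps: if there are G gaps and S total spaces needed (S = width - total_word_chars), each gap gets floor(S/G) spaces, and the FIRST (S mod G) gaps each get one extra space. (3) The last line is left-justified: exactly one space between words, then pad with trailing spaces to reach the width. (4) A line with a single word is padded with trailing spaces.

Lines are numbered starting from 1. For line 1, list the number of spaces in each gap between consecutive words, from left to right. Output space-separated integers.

Answer: 4

Derivation:
Line 1: ['soft', 'bright'] (min_width=11, slack=3)
Line 2: ['structure', 'bed'] (min_width=13, slack=1)
Line 3: ['calendar'] (min_width=8, slack=6)
Line 4: ['butterfly'] (min_width=9, slack=5)
Line 5: ['fruit', 'window'] (min_width=12, slack=2)
Line 6: ['walk', 'bus', 'knife'] (min_width=14, slack=0)
Line 7: ['page', 'quick'] (min_width=10, slack=4)
Line 8: ['book', 'milk', 'one'] (min_width=13, slack=1)
Line 9: ['this'] (min_width=4, slack=10)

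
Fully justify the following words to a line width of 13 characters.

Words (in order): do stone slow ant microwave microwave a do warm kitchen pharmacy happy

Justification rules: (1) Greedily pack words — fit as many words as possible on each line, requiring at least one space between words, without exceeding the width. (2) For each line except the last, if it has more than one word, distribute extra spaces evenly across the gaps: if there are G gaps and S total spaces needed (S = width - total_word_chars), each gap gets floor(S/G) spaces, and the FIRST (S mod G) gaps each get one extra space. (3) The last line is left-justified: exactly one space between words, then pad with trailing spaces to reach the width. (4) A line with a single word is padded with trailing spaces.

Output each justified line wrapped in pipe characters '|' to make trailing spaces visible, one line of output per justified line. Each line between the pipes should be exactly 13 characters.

Answer: |do stone slow|
|ant microwave|
|microwave   a|
|do       warm|
|kitchen      |
|pharmacy     |
|happy        |

Derivation:
Line 1: ['do', 'stone', 'slow'] (min_width=13, slack=0)
Line 2: ['ant', 'microwave'] (min_width=13, slack=0)
Line 3: ['microwave', 'a'] (min_width=11, slack=2)
Line 4: ['do', 'warm'] (min_width=7, slack=6)
Line 5: ['kitchen'] (min_width=7, slack=6)
Line 6: ['pharmacy'] (min_width=8, slack=5)
Line 7: ['happy'] (min_width=5, slack=8)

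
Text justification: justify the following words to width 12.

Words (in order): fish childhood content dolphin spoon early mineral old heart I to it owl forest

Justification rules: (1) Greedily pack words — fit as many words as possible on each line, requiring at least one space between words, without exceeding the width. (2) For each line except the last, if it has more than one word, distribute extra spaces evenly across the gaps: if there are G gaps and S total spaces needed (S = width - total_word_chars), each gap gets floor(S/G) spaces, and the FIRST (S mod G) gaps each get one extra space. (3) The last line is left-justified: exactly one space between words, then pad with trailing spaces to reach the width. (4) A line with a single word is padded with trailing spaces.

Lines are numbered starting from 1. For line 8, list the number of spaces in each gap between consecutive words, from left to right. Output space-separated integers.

Line 1: ['fish'] (min_width=4, slack=8)
Line 2: ['childhood'] (min_width=9, slack=3)
Line 3: ['content'] (min_width=7, slack=5)
Line 4: ['dolphin'] (min_width=7, slack=5)
Line 5: ['spoon', 'early'] (min_width=11, slack=1)
Line 6: ['mineral', 'old'] (min_width=11, slack=1)
Line 7: ['heart', 'I', 'to'] (min_width=10, slack=2)
Line 8: ['it', 'owl'] (min_width=6, slack=6)
Line 9: ['forest'] (min_width=6, slack=6)

Answer: 7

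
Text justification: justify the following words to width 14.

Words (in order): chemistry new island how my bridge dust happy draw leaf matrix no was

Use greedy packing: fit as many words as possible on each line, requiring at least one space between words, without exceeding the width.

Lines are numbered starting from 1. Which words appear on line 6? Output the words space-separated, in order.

Answer: was

Derivation:
Line 1: ['chemistry', 'new'] (min_width=13, slack=1)
Line 2: ['island', 'how', 'my'] (min_width=13, slack=1)
Line 3: ['bridge', 'dust'] (min_width=11, slack=3)
Line 4: ['happy', 'draw'] (min_width=10, slack=4)
Line 5: ['leaf', 'matrix', 'no'] (min_width=14, slack=0)
Line 6: ['was'] (min_width=3, slack=11)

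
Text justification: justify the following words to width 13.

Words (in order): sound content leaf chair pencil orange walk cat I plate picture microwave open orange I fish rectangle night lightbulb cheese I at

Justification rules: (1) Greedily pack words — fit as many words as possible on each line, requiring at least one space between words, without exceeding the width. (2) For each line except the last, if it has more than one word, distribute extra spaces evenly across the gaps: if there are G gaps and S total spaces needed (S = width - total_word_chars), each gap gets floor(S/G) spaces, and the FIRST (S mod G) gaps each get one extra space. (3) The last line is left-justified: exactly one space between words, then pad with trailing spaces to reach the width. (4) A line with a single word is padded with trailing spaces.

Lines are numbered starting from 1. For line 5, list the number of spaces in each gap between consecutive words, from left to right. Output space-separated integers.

Line 1: ['sound', 'content'] (min_width=13, slack=0)
Line 2: ['leaf', 'chair'] (min_width=10, slack=3)
Line 3: ['pencil', 'orange'] (min_width=13, slack=0)
Line 4: ['walk', 'cat', 'I'] (min_width=10, slack=3)
Line 5: ['plate', 'picture'] (min_width=13, slack=0)
Line 6: ['microwave'] (min_width=9, slack=4)
Line 7: ['open', 'orange', 'I'] (min_width=13, slack=0)
Line 8: ['fish'] (min_width=4, slack=9)
Line 9: ['rectangle'] (min_width=9, slack=4)
Line 10: ['night'] (min_width=5, slack=8)
Line 11: ['lightbulb'] (min_width=9, slack=4)
Line 12: ['cheese', 'I', 'at'] (min_width=11, slack=2)

Answer: 1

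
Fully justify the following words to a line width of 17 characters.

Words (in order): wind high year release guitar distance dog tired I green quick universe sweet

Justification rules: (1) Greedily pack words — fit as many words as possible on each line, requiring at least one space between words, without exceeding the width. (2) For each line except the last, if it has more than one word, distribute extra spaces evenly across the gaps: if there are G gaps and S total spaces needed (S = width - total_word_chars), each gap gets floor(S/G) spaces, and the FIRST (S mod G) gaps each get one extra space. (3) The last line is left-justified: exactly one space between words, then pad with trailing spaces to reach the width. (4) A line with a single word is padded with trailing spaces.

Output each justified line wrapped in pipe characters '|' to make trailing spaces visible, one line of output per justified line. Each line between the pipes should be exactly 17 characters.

Line 1: ['wind', 'high', 'year'] (min_width=14, slack=3)
Line 2: ['release', 'guitar'] (min_width=14, slack=3)
Line 3: ['distance', 'dog'] (min_width=12, slack=5)
Line 4: ['tired', 'I', 'green'] (min_width=13, slack=4)
Line 5: ['quick', 'universe'] (min_width=14, slack=3)
Line 6: ['sweet'] (min_width=5, slack=12)

Answer: |wind   high  year|
|release    guitar|
|distance      dog|
|tired   I   green|
|quick    universe|
|sweet            |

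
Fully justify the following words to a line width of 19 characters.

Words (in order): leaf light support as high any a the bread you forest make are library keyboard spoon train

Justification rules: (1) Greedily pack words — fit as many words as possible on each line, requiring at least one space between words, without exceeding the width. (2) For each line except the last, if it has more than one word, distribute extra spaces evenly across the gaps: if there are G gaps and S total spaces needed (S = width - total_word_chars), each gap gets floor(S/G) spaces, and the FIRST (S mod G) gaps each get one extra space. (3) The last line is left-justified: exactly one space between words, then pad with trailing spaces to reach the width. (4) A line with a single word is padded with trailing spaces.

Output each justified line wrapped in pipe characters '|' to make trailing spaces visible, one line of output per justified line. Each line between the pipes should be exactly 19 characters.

Answer: |leaf  light support|
|as  high  any a the|
|bread   you  forest|
|make   are  library|
|keyboard      spoon|
|train              |

Derivation:
Line 1: ['leaf', 'light', 'support'] (min_width=18, slack=1)
Line 2: ['as', 'high', 'any', 'a', 'the'] (min_width=17, slack=2)
Line 3: ['bread', 'you', 'forest'] (min_width=16, slack=3)
Line 4: ['make', 'are', 'library'] (min_width=16, slack=3)
Line 5: ['keyboard', 'spoon'] (min_width=14, slack=5)
Line 6: ['train'] (min_width=5, slack=14)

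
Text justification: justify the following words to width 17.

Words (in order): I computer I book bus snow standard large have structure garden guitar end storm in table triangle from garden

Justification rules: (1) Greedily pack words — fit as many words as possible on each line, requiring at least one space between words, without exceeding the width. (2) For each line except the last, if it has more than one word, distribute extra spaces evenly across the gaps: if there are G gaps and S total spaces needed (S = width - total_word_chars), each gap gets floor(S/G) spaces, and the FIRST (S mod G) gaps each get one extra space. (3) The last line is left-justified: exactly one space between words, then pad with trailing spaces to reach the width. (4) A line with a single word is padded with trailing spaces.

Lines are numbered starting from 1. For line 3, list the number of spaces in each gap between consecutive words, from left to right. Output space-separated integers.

Answer: 8

Derivation:
Line 1: ['I', 'computer', 'I', 'book'] (min_width=17, slack=0)
Line 2: ['bus', 'snow', 'standard'] (min_width=17, slack=0)
Line 3: ['large', 'have'] (min_width=10, slack=7)
Line 4: ['structure', 'garden'] (min_width=16, slack=1)
Line 5: ['guitar', 'end', 'storm'] (min_width=16, slack=1)
Line 6: ['in', 'table', 'triangle'] (min_width=17, slack=0)
Line 7: ['from', 'garden'] (min_width=11, slack=6)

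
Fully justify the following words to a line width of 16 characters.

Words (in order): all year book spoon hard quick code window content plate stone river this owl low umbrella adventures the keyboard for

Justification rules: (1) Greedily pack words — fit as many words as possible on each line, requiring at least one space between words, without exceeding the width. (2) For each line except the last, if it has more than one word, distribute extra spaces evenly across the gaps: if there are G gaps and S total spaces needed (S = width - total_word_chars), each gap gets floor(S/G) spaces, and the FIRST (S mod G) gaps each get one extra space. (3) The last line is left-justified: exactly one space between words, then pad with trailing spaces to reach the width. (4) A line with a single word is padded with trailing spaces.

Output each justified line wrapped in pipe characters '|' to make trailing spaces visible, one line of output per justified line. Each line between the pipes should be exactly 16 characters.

Line 1: ['all', 'year', 'book'] (min_width=13, slack=3)
Line 2: ['spoon', 'hard', 'quick'] (min_width=16, slack=0)
Line 3: ['code', 'window'] (min_width=11, slack=5)
Line 4: ['content', 'plate'] (min_width=13, slack=3)
Line 5: ['stone', 'river', 'this'] (min_width=16, slack=0)
Line 6: ['owl', 'low', 'umbrella'] (min_width=16, slack=0)
Line 7: ['adventures', 'the'] (min_width=14, slack=2)
Line 8: ['keyboard', 'for'] (min_width=12, slack=4)

Answer: |all   year  book|
|spoon hard quick|
|code      window|
|content    plate|
|stone river this|
|owl low umbrella|
|adventures   the|
|keyboard for    |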